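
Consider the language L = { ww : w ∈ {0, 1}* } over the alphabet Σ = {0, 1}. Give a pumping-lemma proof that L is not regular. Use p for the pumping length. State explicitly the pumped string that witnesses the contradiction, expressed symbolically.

Toward a contradiction, assume L is regular with pumping length p.
Take w = 0^p 1^p 0^p 1^p = uu where u = 0^p1^p; then w ∈ L and |w| = 4p ≥ p.
By the pumping lemma, w = xyz with |xy| ≤ p and y is nonempty.
Because |xy| ≤ p and w begins with p copies of 0, we have y = 0^k with 1 ≤ k ≤ p.
Pump with i = 2: xy^2z = 0^{p+k} 1^p 0^p 1^p, of length 4p+k. Suppose this equals vv. The string starts with 0 and ends with 1, so v does too; thus the boundary between the two copies of v is a 1→0 transition. There is exactly one such transition, at position 2p+k, so |v| = 2p+k and |vv| = 4p+2k ≠ 4p+k since k ≥ 1. So xy^2z ∉ L.
Contradiction. Therefore L is not regular.

0^{p+k} 1^p 0^p 1^p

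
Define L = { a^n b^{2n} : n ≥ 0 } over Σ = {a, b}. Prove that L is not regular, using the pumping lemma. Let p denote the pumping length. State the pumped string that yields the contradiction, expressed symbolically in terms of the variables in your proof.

Assume L is regular. Let p be the pumping length given by the pumping lemma.
Choose w = a^p b^{2p}, which is in L with |w| = 3p ≥ p.
The pumping lemma gives a decomposition w = xyz where |xy| ≤ p and |y| > 0.
The first p characters of w are a's, so xy (and hence y) consists only of a's. Write y = a^k, 1 ≤ k ≤ p.
Pump with i = 2: xy^2z = a^{p+k} b^{2p}. For this to lie in L we would need 2p = 2(p+k), which forces k = 0. But k ≥ 1, so xy^2z ∉ L.
Contradiction. Therefore L is not regular.

a^{p+k} b^{2p}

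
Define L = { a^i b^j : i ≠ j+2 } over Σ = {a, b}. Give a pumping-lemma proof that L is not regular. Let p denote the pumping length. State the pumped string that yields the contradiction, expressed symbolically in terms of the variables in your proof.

Toward a contradiction, assume L is regular with pumping length p.
Choose w = a^p b^{p+p!-2}. Since p ≠ (p+p!-2)+2 = p+p!, w ∈ L; and |w| ≥ p.
By the pumping lemma, w = xyz with |xy| ≤ p and y is nonempty.
Since the first p symbols of w are all a's and |xy| ≤ p, y lies entirely in the leading a-block: y = a^k for some k with 1 ≤ k ≤ p.
Since 1 ≤ k ≤ p, k divides p!; set t = 1 + p!/k. Then xy^t z has p + (p!/k)·k = p + p! copies of a. Now the a-count is p+p! and (b-count)+2 = (p+p!-2)+2 = p+p!, so i ≠ j+2 fails. So xy^t z = a^{p+p!} b^{p+p!-2} ∉ L.
Contradiction. Therefore L is not regular.

a^{p+p!} b^{p+p!-2}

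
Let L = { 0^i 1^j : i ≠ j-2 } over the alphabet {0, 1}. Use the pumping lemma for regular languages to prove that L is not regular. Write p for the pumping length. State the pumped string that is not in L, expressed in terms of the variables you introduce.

Assume L is regular. Let p be the pumping length given by the pumping lemma.
Choose w = 0^p 1^{p+p!+2}. Since p ≠ (p+p!+2)-2 = p+p!, w ∈ L; and |w| ≥ p.
Write w = xyz as guaranteed by the lemma, with |xy| ≤ p and |y| > 0.
Since the first p symbols of w are all 0's and |xy| ≤ p, y lies entirely in the leading 0-block: y = 0^k for some k with 1 ≤ k ≤ p.
Since 1 ≤ k ≤ p, k divides p!; set t = 1 + p!/k. Then xy^t z has p + (p!/k)·k = p + p! copies of 0. Now the 0-count is p+p! and (1-count)-2 = (p+p!+2)-2 = p+p!, so i ≠ j-2 fails. So xy^t z = 0^{p+p!} 1^{p+p!+2} ∉ L.
This contradicts the pumping lemma, so L is not regular.

0^{p+p!} 1^{p+p!+2}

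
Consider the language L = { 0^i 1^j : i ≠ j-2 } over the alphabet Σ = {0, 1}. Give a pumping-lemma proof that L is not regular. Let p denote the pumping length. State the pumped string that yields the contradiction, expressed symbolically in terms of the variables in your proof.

Toward a contradiction, assume L is regular with pumping length p.
Choose w = 0^p 1^{p+p!+2}. Since p ≠ (p+p!+2)-2 = p+p!, w ∈ L; and |w| ≥ p.
The pumping lemma gives a decomposition w = xyz where |xy| ≤ p and y is nonempty.
The first p characters of w are 0's, so xy (and hence y) consists only of 0's. Write y = 0^k, 1 ≤ k ≤ p.
Since 1 ≤ k ≤ p, k divides p!; set t = 1 + p!/k. Then xy^t z has p + (p!/k)·k = p + p! copies of 0. Now the 0-count is p+p! and (1-count)-2 = (p+p!+2)-2 = p+p!, so i ≠ j-2 fails. So xy^t z = 0^{p+p!} 1^{p+p!+2} ∉ L.
This is a contradiction; hence L is not regular.

0^{p+p!} 1^{p+p!+2}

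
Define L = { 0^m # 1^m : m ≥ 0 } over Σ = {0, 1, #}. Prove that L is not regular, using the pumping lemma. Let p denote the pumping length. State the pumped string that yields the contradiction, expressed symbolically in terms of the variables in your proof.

Toward a contradiction, assume L is regular with pumping length p.
Take w = 0^p # 1^p ∈ L with |w| = 2p+1 ≥ p.
By the pumping lemma, w = xyz with |xy| ≤ p and y is nonempty.
Since the first p symbols of w are all 0's and |xy| ≤ p, y lies entirely in the leading 0-block: y = 0^k for some k with 1 ≤ k ≤ p.
Pump with i = 2: xy^2z = 0^{p+k} # 1^p, which would require p+k = p. But k ≥ 1, so xy^2z ∉ L.
This is a contradiction; hence L is not regular.

0^{p+k} # 1^p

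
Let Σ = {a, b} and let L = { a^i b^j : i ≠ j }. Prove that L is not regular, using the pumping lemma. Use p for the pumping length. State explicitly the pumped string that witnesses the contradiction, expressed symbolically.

Assume L is regular. Let p be the pumping length given by the pumping lemma.
Choose w = a^p b^{p+p!}. Since p ≠ p+p!, w ∈ L; and |w| ≥ p.
The pumping lemma gives a decomposition w = xyz where |xy| ≤ p and y is nonempty.
Since the first p symbols of w are all a's and |xy| ≤ p, y lies entirely in the leading a-block: y = a^k for some k with 1 ≤ k ≤ p.
Since 1 ≤ k ≤ p, k divides p!; set t = 1 + p!/k. Then xy^t z has p + (p!/k)·k = p + p! copies of a. Now the a-count equals the b-count, so i ≠ j fails. So xy^t z = a^{p+p!} b^{p+p!} ∉ L.
This contradicts the pumping lemma, so L is not regular.

a^{p+p!} b^{p+p!}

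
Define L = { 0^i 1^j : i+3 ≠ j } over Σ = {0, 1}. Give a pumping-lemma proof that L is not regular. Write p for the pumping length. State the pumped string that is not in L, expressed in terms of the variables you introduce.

0^{p+p!} 1^{p+p!+3}

Assume L is regular. Let p be the pumping length given by the pumping lemma.
Choose w = 0^p 1^{p+p!+3}. Since p ≠ (p+p!+3)-3 = p+p!, w ∈ L; and |w| ≥ p.
Write w = xyz as guaranteed by the lemma, with |xy| ≤ p and |y| > 0.
Since the first p symbols of w are all 0's and |xy| ≤ p, y lies entirely in the leading 0-block: y = 0^k for some k with 1 ≤ k ≤ p.
Since 1 ≤ k ≤ p, k divides p!; set t = 1 + p!/k. Then xy^t z has p + (p!/k)·k = p + p! copies of 0. Now the 0-count is p+p! and (1-count)-3 = (p+p!+3)-3 = p+p!, so i+3 ≠ j fails. So xy^t z = 0^{p+p!} 1^{p+p!+3} ∉ L.
Contradiction. Therefore L is not regular.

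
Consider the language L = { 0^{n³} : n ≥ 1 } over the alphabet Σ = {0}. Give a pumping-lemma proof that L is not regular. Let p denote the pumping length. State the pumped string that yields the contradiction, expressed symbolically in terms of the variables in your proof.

Assume L is regular; let p be its pumping constant.
Take w = 0^{p³} ∈ L with |w| = p³ ≥ p.
The pumping lemma gives a decomposition w = xyz where |xy| ≤ p and |y| > 0.
Then y = 0^k for some k with 1 ≤ k ≤ p.
Pump with i = 2: xy^2z = 0^{p³+k}. Since 1 ≤ k ≤ p, p³ < p³+k ≤ p³+p < p³+3p²+3p+1 = (p+1)³, so p³+k is not a perfect cube. So xy^2z ∉ L.
This contradicts the pumping lemma, so L is not regular.

0^{p³+k}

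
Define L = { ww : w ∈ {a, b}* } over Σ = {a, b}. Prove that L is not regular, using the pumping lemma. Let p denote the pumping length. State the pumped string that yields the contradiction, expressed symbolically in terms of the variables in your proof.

Toward a contradiction, assume L is regular with pumping length p.
Take w = a^p b^p a^p b^p = uu where u = a^pb^p; then w ∈ L and |w| = 4p ≥ p.
The pumping lemma gives a decomposition w = xyz where |xy| ≤ p and |y| > 0.
Since the first p symbols of w are all a's and |xy| ≤ p, y lies entirely in the leading a-block: y = a^k for some k with 1 ≤ k ≤ p.
Pump with i = 2: xy^2z = a^{p+k} b^p a^p b^p, of length 4p+k. Suppose this equals vv. The string starts with a and ends with b, so v does too; thus the boundary between the two copies of v is a b→a transition. There is exactly one such transition, at position 2p+k, so |v| = 2p+k and |vv| = 4p+2k ≠ 4p+k since k ≥ 1. So xy^2z ∉ L.
This is a contradiction; hence L is not regular.

a^{p+k} b^p a^p b^p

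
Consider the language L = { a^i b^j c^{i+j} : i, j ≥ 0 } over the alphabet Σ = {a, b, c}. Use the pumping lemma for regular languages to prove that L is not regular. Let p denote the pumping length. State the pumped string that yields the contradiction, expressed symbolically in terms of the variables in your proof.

a^{p+k} b^p c^{2p}

Toward a contradiction, assume L is regular with pumping length p.
Take w = a^p b^p c^{2p} ∈ L (with i=j=p, i+j=2p), |w| = 4p ≥ p.
The pumping lemma gives a decomposition w = xyz where |xy| ≤ p and y is nonempty.
Since the first p symbols of w are all a's and |xy| ≤ p, y lies entirely in the leading a-block: y = a^k for some k with 1 ≤ k ≤ p.
Consider xy^2z = a^{p+k} b^p c^{2p}. Now the a- and b-counts sum to 2p+k, but the c-count is 2p ≠ 2p+k. So xy^2z ∉ L.
Contradiction. Therefore L is not regular.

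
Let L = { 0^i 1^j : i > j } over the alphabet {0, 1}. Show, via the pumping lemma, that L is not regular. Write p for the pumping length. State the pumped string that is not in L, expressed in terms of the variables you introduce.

0^{p+1-k} 1^p

Assume L is regular; let p be its pumping constant.
Choose w = 0^{p+1} 1^p ∈ L, with |w| = 2p+1 ≥ p.
The pumping lemma gives a decomposition w = xyz where |xy| ≤ p and |y| ≥ 1.
Since the first p symbols of w are all 0's and |xy| ≤ p, y lies entirely in the leading 0-block: y = 0^k for some k with 1 ≤ k ≤ p.
Consider xy^0z = xz = 0^{p+1-k} 1^p. Since k ≥ 1, the 0-count p+1-k is at most p, so i > j fails; thus xz ∉ L.
This is a contradiction; hence L is not regular.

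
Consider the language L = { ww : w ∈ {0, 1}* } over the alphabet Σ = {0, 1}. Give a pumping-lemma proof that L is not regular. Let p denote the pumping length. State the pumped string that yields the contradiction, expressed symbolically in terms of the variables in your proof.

0^{p+k} 1^p 0^p 1^p

Assume L is regular. Let p be the pumping length given by the pumping lemma.
Take w = 0^p 1^p 0^p 1^p = uu where u = 0^p1^p; then w ∈ L and |w| = 4p ≥ p.
Write w = xyz as guaranteed by the lemma, with |xy| ≤ p and |y| > 0.
Since the first p symbols of w are all 0's and |xy| ≤ p, y lies entirely in the leading 0-block: y = 0^k for some k with 1 ≤ k ≤ p.
Pump with i = 2: xy^2z = 0^{p+k} 1^p 0^p 1^p, of length 4p+k. Suppose this equals vv. The string starts with 0 and ends with 1, so v does too; thus the boundary between the two copies of v is a 1→0 transition. There is exactly one such transition, at position 2p+k, so |v| = 2p+k and |vv| = 4p+2k ≠ 4p+k since k ≥ 1. So xy^2z ∉ L.
This contradicts the pumping lemma, so L is not regular.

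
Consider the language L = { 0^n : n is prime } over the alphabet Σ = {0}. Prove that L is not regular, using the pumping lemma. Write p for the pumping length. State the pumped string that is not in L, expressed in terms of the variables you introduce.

Assume L is regular; let p be its pumping constant.
Let q be a prime with q ≥ p+2 (infinitely many primes exist), and take w = 0^q ∈ L with |w| = q ≥ p.
Write w = xyz as guaranteed by the lemma, with |xy| ≤ p and y is nonempty.
Then y = 0^k for some k with 1 ≤ k ≤ p.
Since 1 ≤ k ≤ p, |xz| = q-k. Pump with i = q+1: |xy^{q+1}z| = (q-k)+(q+1)k = q+qk = q(1+k), which is composite (both factors ≥ 2). So xy^{q+1}z = 0^{q(1+k)} ∉ L.
This is a contradiction; hence L is not regular.

0^{q(1+k)}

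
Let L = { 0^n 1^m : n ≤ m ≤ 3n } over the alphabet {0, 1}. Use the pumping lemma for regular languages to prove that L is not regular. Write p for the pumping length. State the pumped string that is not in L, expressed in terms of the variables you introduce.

Assume L is regular. Let p be the pumping length given by the pumping lemma.
Take w = 0^p 1^p ∈ L (since p ≤ p ≤ 3p), with |w| = 2p ≥ p.
The pumping lemma gives a decomposition w = xyz where |xy| ≤ p and y is nonempty.
Since the first p symbols of w are all 0's and |xy| ≤ p, y lies entirely in the leading 0-block: y = 0^k for some k with 1 ≤ k ≤ p.
Pump with i = 2: xy^2z = 0^{p+k} 1^p. Now n = p+k > p = m, so the condition n ≤ m fails. Thus xy^2z ∉ L.
This contradicts the pumping lemma, so L is not regular.

0^{p+k} 1^p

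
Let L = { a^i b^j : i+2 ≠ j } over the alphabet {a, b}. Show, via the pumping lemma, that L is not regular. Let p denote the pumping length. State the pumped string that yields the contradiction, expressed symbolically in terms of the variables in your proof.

Suppose for contradiction that L is regular, and let p be the pumping length.
Choose w = a^p b^{p+p!+2}. Since p ≠ (p+p!+2)-2 = p+p!, w ∈ L; and |w| ≥ p.
The pumping lemma gives a decomposition w = xyz where |xy| ≤ p and |y| ≥ 1.
Because |xy| ≤ p and w begins with p copies of a, we have y = a^k with 1 ≤ k ≤ p.
Since 1 ≤ k ≤ p, k divides p!; set t = 1 + p!/k. Then xy^t z has p + (p!/k)·k = p + p! copies of a. Now the a-count is p+p! and (b-count)-2 = (p+p!+2)-2 = p+p!, so i+2 ≠ j fails. So xy^t z = a^{p+p!} b^{p+p!+2} ∉ L.
This contradicts the pumping lemma, so L is not regular.

a^{p+p!} b^{p+p!+2}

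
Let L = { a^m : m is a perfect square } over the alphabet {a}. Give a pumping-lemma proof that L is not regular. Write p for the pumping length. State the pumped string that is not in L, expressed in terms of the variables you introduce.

a^{p²+k}

Suppose for contradiction that L is regular, and let p be the pumping length.
Take w = a^{p²} ∈ L with |w| = p² ≥ p.
By the pumping lemma, w = xyz with |xy| ≤ p and y is nonempty.
Then y = a^k for some k with 1 ≤ k ≤ p.
Pump with i = 2: xy^2z = a^{p²+k}. Since 1 ≤ k ≤ p, p² < p²+k ≤ p²+p < (p+1)², so p²+k lies strictly between consecutive squares and is not a perfect square. So xy^2z ∉ L.
This is a contradiction; hence L is not regular.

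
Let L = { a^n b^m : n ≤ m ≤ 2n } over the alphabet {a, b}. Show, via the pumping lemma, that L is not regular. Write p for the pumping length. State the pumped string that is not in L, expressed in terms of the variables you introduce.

a^{p+k} b^p

Suppose for contradiction that L is regular, and let p be the pumping length.
Take w = a^p b^p ∈ L (since p ≤ p ≤ 2p), with |w| = 2p ≥ p.
The pumping lemma gives a decomposition w = xyz where |xy| ≤ p and |y| ≥ 1.
Since the first p symbols of w are all a's and |xy| ≤ p, y lies entirely in the leading a-block: y = a^k for some k with 1 ≤ k ≤ p.
Pump with i = 2: xy^2z = a^{p+k} b^p. Now n = p+k > p = m, so the condition n ≤ m fails. Thus xy^2z ∉ L.
This contradicts the pumping lemma, so L is not regular.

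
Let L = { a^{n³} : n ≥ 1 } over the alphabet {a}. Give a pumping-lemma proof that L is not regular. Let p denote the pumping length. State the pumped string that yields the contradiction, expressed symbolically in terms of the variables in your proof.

Assume L is regular. Let p be the pumping length given by the pumping lemma.
Take w = a^{p³} ∈ L with |w| = p³ ≥ p.
By the pumping lemma, w = xyz with |xy| ≤ p and |y| > 0.
Then y = a^k for some k with 1 ≤ k ≤ p.
Pump with i = 2: xy^2z = a^{p³+k}. Since 1 ≤ k ≤ p, p³ < p³+k ≤ p³+p < p³+3p²+3p+1 = (p+1)³, so p³+k is not a perfect cube. So xy^2z ∉ L.
This is a contradiction; hence L is not regular.

a^{p³+k}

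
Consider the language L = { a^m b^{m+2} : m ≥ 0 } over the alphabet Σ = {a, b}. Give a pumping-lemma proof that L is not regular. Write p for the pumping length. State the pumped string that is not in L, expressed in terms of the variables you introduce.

Suppose for contradiction that L is regular, and let p be the pumping length.
Take w = a^p b^{p+2}. Then w ∈ L and |w| = 2p+2 ≥ p.
The pumping lemma gives a decomposition w = xyz where |xy| ≤ p and |y| > 0.
Because |xy| ≤ p and w begins with p copies of a, we have y = a^k with 1 ≤ k ≤ p.
Pump with i = 2: xy^2z = a^{p+k} b^{p+2}. For this to lie in L we would need p+2 = (p+k)+2, which forces k = 0. But k ≥ 1, so xy^2z ∉ L.
This is a contradiction; hence L is not regular.

a^{p+k} b^{p+2}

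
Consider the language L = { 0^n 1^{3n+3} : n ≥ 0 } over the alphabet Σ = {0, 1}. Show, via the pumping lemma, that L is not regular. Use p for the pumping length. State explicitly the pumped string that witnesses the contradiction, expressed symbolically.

0^{p+k} 1^{3p+3}

Assume L is regular; let p be its pumping constant.
Let w = 0^p 1^{3p+3} ∈ L; note |w| = 4p+3 ≥ p.
By the pumping lemma, w = xyz with |xy| ≤ p and y is nonempty.
Since the first p symbols of w are all 0's and |xy| ≤ p, y lies entirely in the leading 0-block: y = 0^k for some k with 1 ≤ k ≤ p.
Pump with i = 2: xy^2z = 0^{p+k} 1^{3p+3}. For this to lie in L we would need 3p+3 = 3(p+k)+3, which forces k = 0. But k ≥ 1, so xy^2z ∉ L.
This is a contradiction; hence L is not regular.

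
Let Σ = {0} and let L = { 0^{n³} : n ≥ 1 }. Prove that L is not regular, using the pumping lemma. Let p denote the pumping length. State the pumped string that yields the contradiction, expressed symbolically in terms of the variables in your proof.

0^{p³+k}

Assume L is regular; let p be its pumping constant.
Take w = 0^{p³} ∈ L with |w| = p³ ≥ p.
By the pumping lemma, w = xyz with |xy| ≤ p and |y| > 0.
Then y = 0^k for some k with 1 ≤ k ≤ p.
Pump with i = 2: xy^2z = 0^{p³+k}. Since 1 ≤ k ≤ p, p³ < p³+k ≤ p³+p < p³+3p²+3p+1 = (p+1)³, so p³+k is not a perfect cube. So xy^2z ∉ L.
This is a contradiction; hence L is not regular.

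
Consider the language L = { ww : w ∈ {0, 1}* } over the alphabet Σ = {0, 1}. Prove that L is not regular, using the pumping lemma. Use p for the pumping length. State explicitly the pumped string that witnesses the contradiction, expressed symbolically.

0^{p+k} 1^p 0^p 1^p

Assume L is regular; let p be its pumping constant.
Take w = 0^p 1^p 0^p 1^p = uu where u = 0^p1^p; then w ∈ L and |w| = 4p ≥ p.
Write w = xyz as guaranteed by the lemma, with |xy| ≤ p and y is nonempty.
Since the first p symbols of w are all 0's and |xy| ≤ p, y lies entirely in the leading 0-block: y = 0^k for some k with 1 ≤ k ≤ p.
Pump with i = 2: xy^2z = 0^{p+k} 1^p 0^p 1^p, of length 4p+k. Suppose this equals vv. The string starts with 0 and ends with 1, so v does too; thus the boundary between the two copies of v is a 1→0 transition. There is exactly one such transition, at position 2p+k, so |v| = 2p+k and |vv| = 4p+2k ≠ 4p+k since k ≥ 1. So xy^2z ∉ L.
This is a contradiction; hence L is not regular.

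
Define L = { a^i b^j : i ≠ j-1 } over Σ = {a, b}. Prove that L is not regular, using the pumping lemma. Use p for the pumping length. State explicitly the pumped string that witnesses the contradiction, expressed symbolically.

a^{p+p!} b^{p+p!+1}

Assume L is regular. Let p be the pumping length given by the pumping lemma.
Choose w = a^p b^{p+p!+1}. Since p ≠ (p+p!+1)-1 = p+p!, w ∈ L; and |w| ≥ p.
Write w = xyz as guaranteed by the lemma, with |xy| ≤ p and |y| > 0.
Because |xy| ≤ p and w begins with p copies of a, we have y = a^k with 1 ≤ k ≤ p.
Since 1 ≤ k ≤ p, k divides p!; set t = 1 + p!/k. Then xy^t z has p + (p!/k)·k = p + p! copies of a. Now the a-count is p+p! and (b-count)-1 = (p+p!+1)-1 = p+p!, so i ≠ j-1 fails. So xy^t z = a^{p+p!} b^{p+p!+1} ∉ L.
Contradiction. Therefore L is not regular.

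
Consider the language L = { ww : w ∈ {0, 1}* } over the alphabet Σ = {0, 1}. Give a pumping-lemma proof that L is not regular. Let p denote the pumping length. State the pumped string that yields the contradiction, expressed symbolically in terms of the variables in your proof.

0^{p+k} 1^p 0^p 1^p

Assume L is regular. Let p be the pumping length given by the pumping lemma.
Take w = 0^p 1^p 0^p 1^p = uu where u = 0^p1^p; then w ∈ L and |w| = 4p ≥ p.
The pumping lemma gives a decomposition w = xyz where |xy| ≤ p and |y| ≥ 1.
Since the first p symbols of w are all 0's and |xy| ≤ p, y lies entirely in the leading 0-block: y = 0^k for some k with 1 ≤ k ≤ p.
Pump with i = 2: xy^2z = 0^{p+k} 1^p 0^p 1^p, of length 4p+k. Suppose this equals vv. The string starts with 0 and ends with 1, so v does too; thus the boundary between the two copies of v is a 1→0 transition. There is exactly one such transition, at position 2p+k, so |v| = 2p+k and |vv| = 4p+2k ≠ 4p+k since k ≥ 1. So xy^2z ∉ L.
This is a contradiction; hence L is not regular.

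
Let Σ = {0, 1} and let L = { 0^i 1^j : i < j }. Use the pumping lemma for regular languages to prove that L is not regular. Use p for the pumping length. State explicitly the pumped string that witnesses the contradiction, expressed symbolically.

Assume L is regular; let p be its pumping constant.
Choose w = 0^p 1^{p+1} ∈ L, with |w| = 2p+1 ≥ p.
By the pumping lemma, w = xyz with |xy| ≤ p and |y| > 0.
Because |xy| ≤ p and w begins with p copies of 0, we have y = 0^k with 1 ≤ k ≤ p.
Consider xy^2z = 0^{p+k} 1^{p+1}. Since k ≥ 1, the 0-count p+k is at least p+1, so i < j fails; thus xy^2z ∉ L.
Contradiction. Therefore L is not regular.

0^{p+k} 1^{p+1}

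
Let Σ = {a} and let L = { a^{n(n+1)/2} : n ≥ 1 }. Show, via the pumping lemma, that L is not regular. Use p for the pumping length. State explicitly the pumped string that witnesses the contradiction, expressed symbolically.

a^{p(p+1)/2+k}

Toward a contradiction, assume L is regular with pumping length p.
Take w = a^{p(p+1)/2} ∈ L with |w| = p(p+1)/2 ≥ p.
By the pumping lemma, w = xyz with |xy| ≤ p and y is nonempty.
Then y = a^k for some k with 1 ≤ k ≤ p.
Pump with i = 2: xy^2z = a^{p(p+1)/2+k}. Since 1 ≤ k ≤ p, p(p+1)/2 < p(p+1)/2+k ≤ p(p+1)/2+p < (p+1)(p+2)/2, so p(p+1)/2+k is strictly between consecutive triangular numbers. So xy^2z ∉ L.
Contradiction. Therefore L is not regular.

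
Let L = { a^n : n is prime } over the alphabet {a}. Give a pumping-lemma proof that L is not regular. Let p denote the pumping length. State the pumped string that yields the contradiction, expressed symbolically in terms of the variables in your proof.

a^{q(1+k)}

Toward a contradiction, assume L is regular with pumping length p.
Let q be a prime with q ≥ p+2 (infinitely many primes exist), and take w = a^q ∈ L with |w| = q ≥ p.
By the pumping lemma, w = xyz with |xy| ≤ p and y is nonempty.
Then y = a^k for some k with 1 ≤ k ≤ p.
Since 1 ≤ k ≤ p, |xz| = q-k. Pump with i = q+1: |xy^{q+1}z| = (q-k)+(q+1)k = q+qk = q(1+k), which is composite (both factors ≥ 2). So xy^{q+1}z = a^{q(1+k)} ∉ L.
This is a contradiction; hence L is not regular.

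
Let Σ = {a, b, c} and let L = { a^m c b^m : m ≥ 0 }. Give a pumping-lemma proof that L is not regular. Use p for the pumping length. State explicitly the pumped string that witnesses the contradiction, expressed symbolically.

a^{p+k} c b^p

Suppose for contradiction that L is regular, and let p be the pumping length.
Take w = a^p c b^p ∈ L with |w| = 2p+1 ≥ p.
By the pumping lemma, w = xyz with |xy| ≤ p and y is nonempty.
Because |xy| ≤ p and w begins with p copies of a, we have y = a^k with 1 ≤ k ≤ p.
Pump with i = 2: xy^2z = a^{p+k} c b^p, which would require p+k = p. But k ≥ 1, so xy^2z ∉ L.
Contradiction. Therefore L is not regular.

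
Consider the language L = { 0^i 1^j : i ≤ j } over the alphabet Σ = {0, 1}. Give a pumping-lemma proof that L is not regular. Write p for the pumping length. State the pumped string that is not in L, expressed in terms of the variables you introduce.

0^{p+k} 1^p

Suppose for contradiction that L is regular, and let p be the pumping length.
Choose w = 0^p 1^p ∈ L, with |w| = 2p ≥ p.
The pumping lemma gives a decomposition w = xyz where |xy| ≤ p and y is nonempty.
Since the first p symbols of w are all 0's and |xy| ≤ p, y lies entirely in the leading 0-block: y = 0^k for some k with 1 ≤ k ≤ p.
Consider xy^2z = 0^{p+k} 1^p. Since k ≥ 1, the 0-count p+k exceeds the 1-count p, so i ≤ j fails; thus xy^2z ∉ L.
Contradiction. Therefore L is not regular.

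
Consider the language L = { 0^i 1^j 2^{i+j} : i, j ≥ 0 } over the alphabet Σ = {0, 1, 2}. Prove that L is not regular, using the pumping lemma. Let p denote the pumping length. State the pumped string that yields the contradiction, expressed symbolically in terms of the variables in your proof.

Assume L is regular. Let p be the pumping length given by the pumping lemma.
Take w = 0^p 1^p 2^{2p} ∈ L (with i=j=p, i+j=2p), |w| = 4p ≥ p.
Write w = xyz as guaranteed by the lemma, with |xy| ≤ p and |y| > 0.
The first p characters of w are 0's, so xy (and hence y) consists only of 0's. Write y = 0^k, 1 ≤ k ≤ p.
Consider xy^2z = 0^{p+k} 1^p 2^{2p}. Now the 0- and 1-counts sum to 2p+k, but the 2-count is 2p ≠ 2p+k. So xy^2z ∉ L.
This is a contradiction; hence L is not regular.

0^{p+k} 1^p 2^{2p}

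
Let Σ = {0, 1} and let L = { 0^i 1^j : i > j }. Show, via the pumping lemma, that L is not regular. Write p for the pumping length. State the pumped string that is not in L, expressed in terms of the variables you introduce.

Assume L is regular. Let p be the pumping length given by the pumping lemma.
Choose w = 0^{p+1} 1^p ∈ L, with |w| = 2p+1 ≥ p.
The pumping lemma gives a decomposition w = xyz where |xy| ≤ p and |y| > 0.
The first p characters of w are 0's, so xy (and hence y) consists only of 0's. Write y = 0^k, 1 ≤ k ≤ p.
Consider xy^0z = xz = 0^{p+1-k} 1^p. Since k ≥ 1, the 0-count p+1-k is at most p, so i > j fails; thus xz ∉ L.
This contradicts the pumping lemma, so L is not regular.

0^{p+1-k} 1^p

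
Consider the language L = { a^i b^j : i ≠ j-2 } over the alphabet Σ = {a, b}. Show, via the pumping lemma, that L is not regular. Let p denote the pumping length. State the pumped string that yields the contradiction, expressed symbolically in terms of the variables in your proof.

a^{p+p!} b^{p+p!+2}

Suppose for contradiction that L is regular, and let p be the pumping length.
Choose w = a^p b^{p+p!+2}. Since p ≠ (p+p!+2)-2 = p+p!, w ∈ L; and |w| ≥ p.
The pumping lemma gives a decomposition w = xyz where |xy| ≤ p and |y| > 0.
Because |xy| ≤ p and w begins with p copies of a, we have y = a^k with 1 ≤ k ≤ p.
Since 1 ≤ k ≤ p, k divides p!; set t = 1 + p!/k. Then xy^t z has p + (p!/k)·k = p + p! copies of a. Now the a-count is p+p! and (b-count)-2 = (p+p!+2)-2 = p+p!, so i ≠ j-2 fails. So xy^t z = a^{p+p!} b^{p+p!+2} ∉ L.
Contradiction. Therefore L is not regular.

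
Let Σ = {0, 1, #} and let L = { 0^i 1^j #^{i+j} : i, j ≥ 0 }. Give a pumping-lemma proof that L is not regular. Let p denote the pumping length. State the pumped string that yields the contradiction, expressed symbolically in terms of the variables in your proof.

0^{p+k} 1^p #^{2p}

Suppose for contradiction that L is regular, and let p be the pumping length.
Take w = 0^p 1^p #^{2p} ∈ L (with i=j=p, i+j=2p), |w| = 4p ≥ p.
The pumping lemma gives a decomposition w = xyz where |xy| ≤ p and y is nonempty.
The first p characters of w are 0's, so xy (and hence y) consists only of 0's. Write y = 0^k, 1 ≤ k ≤ p.
Consider xy^2z = 0^{p+k} 1^p #^{2p}. Now the 0- and 1-counts sum to 2p+k, but the #-count is 2p ≠ 2p+k. So xy^2z ∉ L.
This contradicts the pumping lemma, so L is not regular.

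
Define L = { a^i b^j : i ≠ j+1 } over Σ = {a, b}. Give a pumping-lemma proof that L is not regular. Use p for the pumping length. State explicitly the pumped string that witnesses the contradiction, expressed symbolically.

a^{p+p!} b^{p+p!-1}

Assume L is regular; let p be its pumping constant.
Choose w = a^p b^{p+p!-1}. Since p ≠ (p+p!-1)+1 = p+p!, w ∈ L; and |w| ≥ p.
By the pumping lemma, w = xyz with |xy| ≤ p and |y| ≥ 1.
Since the first p symbols of w are all a's and |xy| ≤ p, y lies entirely in the leading a-block: y = a^k for some k with 1 ≤ k ≤ p.
Since 1 ≤ k ≤ p, k divides p!; set t = 1 + p!/k. Then xy^t z has p + (p!/k)·k = p + p! copies of a. Now the a-count is p+p! and (b-count)+1 = (p+p!-1)+1 = p+p!, so i ≠ j+1 fails. So xy^t z = a^{p+p!} b^{p+p!-1} ∉ L.
This is a contradiction; hence L is not regular.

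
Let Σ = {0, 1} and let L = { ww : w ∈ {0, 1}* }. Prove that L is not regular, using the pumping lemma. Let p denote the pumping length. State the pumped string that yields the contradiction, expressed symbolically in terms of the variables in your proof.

0^{p+k} 1^p 0^p 1^p

Toward a contradiction, assume L is regular with pumping length p.
Take w = 0^p 1^p 0^p 1^p = uu where u = 0^p1^p; then w ∈ L and |w| = 4p ≥ p.
By the pumping lemma, w = xyz with |xy| ≤ p and y is nonempty.
Since the first p symbols of w are all 0's and |xy| ≤ p, y lies entirely in the leading 0-block: y = 0^k for some k with 1 ≤ k ≤ p.
Pump with i = 2: xy^2z = 0^{p+k} 1^p 0^p 1^p, of length 4p+k. Suppose this equals vv. The string starts with 0 and ends with 1, so v does too; thus the boundary between the two copies of v is a 1→0 transition. There is exactly one such transition, at position 2p+k, so |v| = 2p+k and |vv| = 4p+2k ≠ 4p+k since k ≥ 1. So xy^2z ∉ L.
Contradiction. Therefore L is not regular.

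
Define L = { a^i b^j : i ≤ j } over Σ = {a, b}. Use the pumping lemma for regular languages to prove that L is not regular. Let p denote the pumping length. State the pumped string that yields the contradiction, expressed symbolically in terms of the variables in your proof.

a^{p+k} b^p

Toward a contradiction, assume L is regular with pumping length p.
Choose w = a^p b^p ∈ L, with |w| = 2p ≥ p.
By the pumping lemma, w = xyz with |xy| ≤ p and |y| ≥ 1.
Since the first p symbols of w are all a's and |xy| ≤ p, y lies entirely in the leading a-block: y = a^k for some k with 1 ≤ k ≤ p.
Consider xy^2z = a^{p+k} b^p. Since k ≥ 1, the a-count p+k exceeds the b-count p, so i ≤ j fails; thus xy^2z ∉ L.
This contradicts the pumping lemma, so L is not regular.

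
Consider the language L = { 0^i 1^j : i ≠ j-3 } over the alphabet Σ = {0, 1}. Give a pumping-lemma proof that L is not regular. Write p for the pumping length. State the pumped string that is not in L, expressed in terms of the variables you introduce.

Assume L is regular. Let p be the pumping length given by the pumping lemma.
Choose w = 0^p 1^{p+p!+3}. Since p ≠ (p+p!+3)-3 = p+p!, w ∈ L; and |w| ≥ p.
By the pumping lemma, w = xyz with |xy| ≤ p and |y| > 0.
Because |xy| ≤ p and w begins with p copies of 0, we have y = 0^k with 1 ≤ k ≤ p.
Since 1 ≤ k ≤ p, k divides p!; set t = 1 + p!/k. Then xy^t z has p + (p!/k)·k = p + p! copies of 0. Now the 0-count is p+p! and (1-count)-3 = (p+p!+3)-3 = p+p!, so i ≠ j-3 fails. So xy^t z = 0^{p+p!} 1^{p+p!+3} ∉ L.
Contradiction. Therefore L is not regular.

0^{p+p!} 1^{p+p!+3}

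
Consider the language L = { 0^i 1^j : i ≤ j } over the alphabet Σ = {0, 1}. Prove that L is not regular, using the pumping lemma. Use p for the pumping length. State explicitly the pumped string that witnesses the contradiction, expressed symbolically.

Suppose for contradiction that L is regular, and let p be the pumping length.
Choose w = 0^p 1^p ∈ L, with |w| = 2p ≥ p.
By the pumping lemma, w = xyz with |xy| ≤ p and y is nonempty.
The first p characters of w are 0's, so xy (and hence y) consists only of 0's. Write y = 0^k, 1 ≤ k ≤ p.
Consider xy^2z = 0^{p+k} 1^p. Since k ≥ 1, the 0-count p+k exceeds the 1-count p, so i ≤ j fails; thus xy^2z ∉ L.
Contradiction. Therefore L is not regular.

0^{p+k} 1^p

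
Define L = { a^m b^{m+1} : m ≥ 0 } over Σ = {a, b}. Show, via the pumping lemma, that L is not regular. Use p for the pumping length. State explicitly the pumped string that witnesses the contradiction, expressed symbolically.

Suppose for contradiction that L is regular, and let p be the pumping length.
Take w = a^p b^{p+1}. Then w ∈ L and |w| = 2p+1 ≥ p.
Write w = xyz as guaranteed by the lemma, with |xy| ≤ p and |y| > 0.
Since the first p symbols of w are all a's and |xy| ≤ p, y lies entirely in the leading a-block: y = a^k for some k with 1 ≤ k ≤ p.
Pump with i = 2: xy^2z = a^{p+k} b^{p+1}. For this to lie in L we would need p+1 = (p+k)+1, which forces k = 0. But k ≥ 1, so xy^2z ∉ L.
This contradicts the pumping lemma, so L is not regular.

a^{p+k} b^{p+1}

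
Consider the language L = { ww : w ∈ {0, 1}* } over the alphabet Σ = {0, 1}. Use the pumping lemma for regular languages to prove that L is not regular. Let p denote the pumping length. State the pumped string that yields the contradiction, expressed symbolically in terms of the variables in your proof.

0^{p+k} 1^p 0^p 1^p

Toward a contradiction, assume L is regular with pumping length p.
Take w = 0^p 1^p 0^p 1^p = uu where u = 0^p1^p; then w ∈ L and |w| = 4p ≥ p.
The pumping lemma gives a decomposition w = xyz where |xy| ≤ p and |y| ≥ 1.
Because |xy| ≤ p and w begins with p copies of 0, we have y = 0^k with 1 ≤ k ≤ p.
Pump with i = 2: xy^2z = 0^{p+k} 1^p 0^p 1^p, of length 4p+k. Suppose this equals vv. The string starts with 0 and ends with 1, so v does too; thus the boundary between the two copies of v is a 1→0 transition. There is exactly one such transition, at position 2p+k, so |v| = 2p+k and |vv| = 4p+2k ≠ 4p+k since k ≥ 1. So xy^2z ∉ L.
This contradicts the pumping lemma, so L is not regular.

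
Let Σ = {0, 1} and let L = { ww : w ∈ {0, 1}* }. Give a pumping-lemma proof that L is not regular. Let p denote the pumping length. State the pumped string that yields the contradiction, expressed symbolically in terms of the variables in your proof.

0^{p+k} 1^p 0^p 1^p

Assume L is regular; let p be its pumping constant.
Take w = 0^p 1^p 0^p 1^p = uu where u = 0^p1^p; then w ∈ L and |w| = 4p ≥ p.
Write w = xyz as guaranteed by the lemma, with |xy| ≤ p and |y| ≥ 1.
The first p characters of w are 0's, so xy (and hence y) consists only of 0's. Write y = 0^k, 1 ≤ k ≤ p.
Pump with i = 2: xy^2z = 0^{p+k} 1^p 0^p 1^p, of length 4p+k. Suppose this equals vv. The string starts with 0 and ends with 1, so v does too; thus the boundary between the two copies of v is a 1→0 transition. There is exactly one such transition, at position 2p+k, so |v| = 2p+k and |vv| = 4p+2k ≠ 4p+k since k ≥ 1. So xy^2z ∉ L.
This contradicts the pumping lemma, so L is not regular.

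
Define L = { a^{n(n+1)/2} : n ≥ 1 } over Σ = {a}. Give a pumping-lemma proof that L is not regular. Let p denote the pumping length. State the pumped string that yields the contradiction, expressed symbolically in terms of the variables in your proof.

Suppose for contradiction that L is regular, and let p be the pumping length.
Take w = a^{p(p+1)/2} ∈ L with |w| = p(p+1)/2 ≥ p.
By the pumping lemma, w = xyz with |xy| ≤ p and |y| ≥ 1.
Then y = a^k for some k with 1 ≤ k ≤ p.
Pump with i = 2: xy^2z = a^{p(p+1)/2+k}. Since 1 ≤ k ≤ p, p(p+1)/2 < p(p+1)/2+k ≤ p(p+1)/2+p < (p+1)(p+2)/2, so p(p+1)/2+k is strictly between consecutive triangular numbers. So xy^2z ∉ L.
This is a contradiction; hence L is not regular.

a^{p(p+1)/2+k}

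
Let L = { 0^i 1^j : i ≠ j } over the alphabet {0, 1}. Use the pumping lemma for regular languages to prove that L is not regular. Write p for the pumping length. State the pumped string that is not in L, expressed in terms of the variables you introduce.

Suppose for contradiction that L is regular, and let p be the pumping length.
Choose w = 0^p 1^{p+p!}. Since p ≠ p+p!, w ∈ L; and |w| ≥ p.
The pumping lemma gives a decomposition w = xyz where |xy| ≤ p and y is nonempty.
The first p characters of w are 0's, so xy (and hence y) consists only of 0's. Write y = 0^k, 1 ≤ k ≤ p.
Since 1 ≤ k ≤ p, k divides p!; set t = 1 + p!/k. Then xy^t z has p + (p!/k)·k = p + p! copies of 0. Now the 0-count equals the 1-count, so i ≠ j fails. So xy^t z = 0^{p+p!} 1^{p+p!} ∉ L.
Contradiction. Therefore L is not regular.

0^{p+p!} 1^{p+p!}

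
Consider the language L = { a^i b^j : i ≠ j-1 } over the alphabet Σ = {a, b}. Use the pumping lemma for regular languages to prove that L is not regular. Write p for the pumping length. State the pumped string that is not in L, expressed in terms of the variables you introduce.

a^{p+p!} b^{p+p!+1}

Assume L is regular. Let p be the pumping length given by the pumping lemma.
Choose w = a^p b^{p+p!+1}. Since p ≠ (p+p!+1)-1 = p+p!, w ∈ L; and |w| ≥ p.
Write w = xyz as guaranteed by the lemma, with |xy| ≤ p and |y| ≥ 1.
Because |xy| ≤ p and w begins with p copies of a, we have y = a^k with 1 ≤ k ≤ p.
Since 1 ≤ k ≤ p, k divides p!; set t = 1 + p!/k. Then xy^t z has p + (p!/k)·k = p + p! copies of a. Now the a-count is p+p! and (b-count)-1 = (p+p!+1)-1 = p+p!, so i ≠ j-1 fails. So xy^t z = a^{p+p!} b^{p+p!+1} ∉ L.
This is a contradiction; hence L is not regular.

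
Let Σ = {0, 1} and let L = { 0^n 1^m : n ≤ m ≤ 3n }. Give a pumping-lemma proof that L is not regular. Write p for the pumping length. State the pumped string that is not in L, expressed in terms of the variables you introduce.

0^{p+k} 1^p

Suppose for contradiction that L is regular, and let p be the pumping length.
Take w = 0^p 1^p ∈ L (since p ≤ p ≤ 3p), with |w| = 2p ≥ p.
Write w = xyz as guaranteed by the lemma, with |xy| ≤ p and y is nonempty.
Because |xy| ≤ p and w begins with p copies of 0, we have y = 0^k with 1 ≤ k ≤ p.
Pump with i = 2: xy^2z = 0^{p+k} 1^p. Now n = p+k > p = m, so the condition n ≤ m fails. Thus xy^2z ∉ L.
This contradicts the pumping lemma, so L is not regular.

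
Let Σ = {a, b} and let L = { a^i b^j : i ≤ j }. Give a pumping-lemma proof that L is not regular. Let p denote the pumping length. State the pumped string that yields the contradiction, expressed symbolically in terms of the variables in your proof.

a^{p+k} b^p

Toward a contradiction, assume L is regular with pumping length p.
Choose w = a^p b^p ∈ L, with |w| = 2p ≥ p.
The pumping lemma gives a decomposition w = xyz where |xy| ≤ p and y is nonempty.
The first p characters of w are a's, so xy (and hence y) consists only of a's. Write y = a^k, 1 ≤ k ≤ p.
Consider xy^2z = a^{p+k} b^p. Since k ≥ 1, the a-count p+k exceeds the b-count p, so i ≤ j fails; thus xy^2z ∉ L.
This contradicts the pumping lemma, so L is not regular.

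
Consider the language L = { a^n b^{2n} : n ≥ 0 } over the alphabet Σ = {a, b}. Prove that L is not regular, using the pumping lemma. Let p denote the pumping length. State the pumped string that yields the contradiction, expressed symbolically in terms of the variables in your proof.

a^{p+k} b^{2p}

Assume L is regular; let p be its pumping constant.
Choose w = a^p b^{2p}, which is in L with |w| = 3p ≥ p.
By the pumping lemma, w = xyz with |xy| ≤ p and |y| ≥ 1.
The first p characters of w are a's, so xy (and hence y) consists only of a's. Write y = a^k, 1 ≤ k ≤ p.
Pump with i = 2: xy^2z = a^{p+k} b^{2p}. For this to lie in L we would need 2p = 2(p+k), which forces k = 0. But k ≥ 1, so xy^2z ∉ L.
Contradiction. Therefore L is not regular.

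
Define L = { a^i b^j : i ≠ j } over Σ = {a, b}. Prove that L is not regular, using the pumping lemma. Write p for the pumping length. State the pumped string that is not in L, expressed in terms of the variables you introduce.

a^{p+p!} b^{p+p!}

Suppose for contradiction that L is regular, and let p be the pumping length.
Choose w = a^p b^{p+p!}. Since p ≠ p+p!, w ∈ L; and |w| ≥ p.
By the pumping lemma, w = xyz with |xy| ≤ p and |y| ≥ 1.
Because |xy| ≤ p and w begins with p copies of a, we have y = a^k with 1 ≤ k ≤ p.
Since 1 ≤ k ≤ p, k divides p!; set t = 1 + p!/k. Then xy^t z has p + (p!/k)·k = p + p! copies of a. Now the a-count equals the b-count, so i ≠ j fails. So xy^t z = a^{p+p!} b^{p+p!} ∉ L.
This is a contradiction; hence L is not regular.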